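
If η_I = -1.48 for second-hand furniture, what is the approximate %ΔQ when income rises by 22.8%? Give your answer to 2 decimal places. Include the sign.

%ΔQ ≈ η × %ΔI = -1.48 × 22.8% = -33.74%.

-33.74%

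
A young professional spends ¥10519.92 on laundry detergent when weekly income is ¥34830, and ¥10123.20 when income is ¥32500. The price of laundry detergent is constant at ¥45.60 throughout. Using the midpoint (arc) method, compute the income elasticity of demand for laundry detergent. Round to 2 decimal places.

0.56

With a constant price, Q₁ = 10519.92/45.60 = 230.700 and Q₂ = 10123.20/45.60 = 222.000 (equivalently, work directly with expenditure since P cancels).
Midpoint %ΔQ = (10123.20 − 10519.92)/10321.56 = -0.03844; midpoint %ΔI = (32500 − 34830)/33665 = -0.06921.
η = -0.03844 / -0.06921 = 0.56.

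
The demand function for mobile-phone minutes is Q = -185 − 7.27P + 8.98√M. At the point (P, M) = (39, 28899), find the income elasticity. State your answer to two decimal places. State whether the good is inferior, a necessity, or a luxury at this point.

0.72 (necessity)

At P = 39, M = 28899: Q = 1058.044.
Holding P constant, ∂Q/∂M = 8.98/(2√M) = 0.0264122.
η_M = (∂Q/∂M)·(M/Q) = 0.0264122 × (28899/1058.044) = 0.72.
Since 0 < η < 1, this is a necessity.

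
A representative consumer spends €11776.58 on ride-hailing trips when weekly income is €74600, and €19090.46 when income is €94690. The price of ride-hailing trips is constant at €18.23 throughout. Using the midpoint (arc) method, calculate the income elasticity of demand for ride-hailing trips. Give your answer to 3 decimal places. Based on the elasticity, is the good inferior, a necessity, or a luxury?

1.997 (luxury)

With a constant price, Q₁ = 11776.58/18.23 = 646.000 and Q₂ = 19090.46/18.23 = 1047.200 (equivalently, work directly with expenditure since P cancels).
Midpoint %ΔQ = (19090.46 − 11776.58)/15433.52 = 0.47390; midpoint %ΔI = (94690 − 74600)/84645 = 0.23734.
η = 0.47390 / 0.23734 = 1.997.
η > 1 ⇒ luxury.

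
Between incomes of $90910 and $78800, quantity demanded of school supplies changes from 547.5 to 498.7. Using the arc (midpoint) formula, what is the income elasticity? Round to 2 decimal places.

0.65

ΔQ = 498.7 − 547.5 = -48.8; midpoint Q̄ = (547.5 + 498.7)/2 = 523.1.
ΔI = 78800 − 90910 = -12110; midpoint Ī = (90910 + 78800)/2 = 84855.
η = (ΔQ/Q̄) ÷ (ΔI/Ī) = (-48.8/523.1) ÷ (-12110/84855) = 0.65.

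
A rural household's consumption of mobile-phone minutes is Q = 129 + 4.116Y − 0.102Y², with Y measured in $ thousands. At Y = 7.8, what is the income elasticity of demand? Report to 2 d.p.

0.13

At Y = 7.8: Q = 154.8991.
dQ/dY = 4.116 − 0.204Y = 2.52480.
η = (dQ/dY)·(Y/Q) = 2.52480 × (7.8/154.8991) = 0.13.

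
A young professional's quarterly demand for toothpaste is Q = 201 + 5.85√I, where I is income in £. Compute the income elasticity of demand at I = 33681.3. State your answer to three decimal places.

At I = 33681.3: Q = 1274.619.
dQ/dI = 5.85/(2√I) = 0.0159379 at this income.
η = (dQ/dI)·(I/Q) = 0.0159379 × (33681.3/1274.619) = 0.421.

0.421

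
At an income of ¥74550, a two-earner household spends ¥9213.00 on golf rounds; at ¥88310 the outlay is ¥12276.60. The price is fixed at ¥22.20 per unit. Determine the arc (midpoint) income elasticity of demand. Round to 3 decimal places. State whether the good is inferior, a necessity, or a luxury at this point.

1.687 (luxury)

With a constant price, Q₁ = 9213.00/22.20 = 415.000 and Q₂ = 12276.60/22.20 = 553.000 (equivalently, work directly with expenditure since P cancels).
Midpoint %ΔQ = (12276.60 − 9213.00)/10744.80 = 0.28512; midpoint %ΔI = (88310 − 74550)/81430 = 0.16898.
η = 0.28512 / 0.16898 = 1.687.
η > 1 ⇒ luxury.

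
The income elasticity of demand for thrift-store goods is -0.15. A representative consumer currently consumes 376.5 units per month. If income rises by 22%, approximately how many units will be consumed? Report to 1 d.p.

%ΔQ ≈ η × %ΔI = -0.15 × 22% = -3.3%.
New Q ≈ 376.5 × (1 − 0.033) = 364.1.

364.1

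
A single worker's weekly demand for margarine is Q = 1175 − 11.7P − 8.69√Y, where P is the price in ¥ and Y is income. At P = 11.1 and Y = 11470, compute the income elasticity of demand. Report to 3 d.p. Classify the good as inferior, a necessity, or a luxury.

-4.066 (inferior good)

At P = 11.1, Y = 11470: Q = 114.448.
Holding P constant, ∂Q/∂Y = -8.69/(2√Y) = -0.0405703.
η_Y = (∂Q/∂Y)·(Y/Q) = -0.0405703 × (11470/114.448) = -4.066.
Since η < 0, this is an inferior good.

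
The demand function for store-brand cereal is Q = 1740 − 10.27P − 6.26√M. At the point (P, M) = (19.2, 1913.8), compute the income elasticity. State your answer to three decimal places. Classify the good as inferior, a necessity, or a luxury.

At P = 19.2, M = 1913.8: Q = 1268.960.
Holding P constant, ∂Q/∂M = -6.26/(2√M) = -0.0715478.
η_M = (∂Q/∂M)·(M/Q) = -0.0715478 × (1913.8/1268.960) = -0.108.
Since η < 0, this is an inferior good.

-0.108 (inferior good)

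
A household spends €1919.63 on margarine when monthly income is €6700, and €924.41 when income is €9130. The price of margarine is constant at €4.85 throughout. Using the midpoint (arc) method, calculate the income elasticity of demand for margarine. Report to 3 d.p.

-2.280

With a constant price, Q₁ = 1919.63/4.85 = 395.800 and Q₂ = 924.41/4.85 = 190.600 (equivalently, work directly with expenditure since P cancels).
Midpoint %ΔQ = (924.41 − 1919.63)/1422.02 = -0.69986; midpoint %ΔI = (9130 − 6700)/7915 = 0.30701.
η = -0.69986 / 0.30701 = -2.280.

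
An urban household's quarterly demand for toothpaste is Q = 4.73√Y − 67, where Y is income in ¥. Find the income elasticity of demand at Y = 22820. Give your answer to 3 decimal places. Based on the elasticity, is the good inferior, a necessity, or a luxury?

At Y = 22820: Q = 647.528.
dQ/dY = 4.73/(2√Y) = 0.0156557 at this income.
η = (dQ/dY)·(Y/Q) = 0.0156557 × (22820/647.528) = 0.552.
Since 0 < η < 1, the good is a necessity.

0.552 (necessity)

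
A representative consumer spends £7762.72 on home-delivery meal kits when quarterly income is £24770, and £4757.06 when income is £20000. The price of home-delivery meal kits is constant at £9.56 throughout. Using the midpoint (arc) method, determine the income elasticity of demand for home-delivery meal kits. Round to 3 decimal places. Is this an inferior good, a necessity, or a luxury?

With a constant price, Q₁ = 7762.72/9.56 = 812.000 and Q₂ = 4757.06/9.56 = 497.600 (equivalently, work directly with expenditure since P cancels).
Midpoint %ΔQ = (4757.06 − 7762.72)/6259.89 = -0.48015; midpoint %ΔI = (20000 − 24770)/22385 = -0.21309.
η = -0.48015 / -0.21309 = 2.253.
η > 1 ⇒ luxury.

2.253 (luxury)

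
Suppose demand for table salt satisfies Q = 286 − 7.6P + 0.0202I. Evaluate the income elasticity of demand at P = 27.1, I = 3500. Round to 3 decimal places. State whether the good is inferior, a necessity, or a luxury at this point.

At P = 27.1, I = 3500: Q = 150.740.
Holding P constant, ∂Q/∂I = 0.0202.
η_I = (∂Q/∂I)·(I/Q) = 0.0202 × (3500/150.740) = 0.469.
Since 0 < η < 1, this is a necessity.

0.469 (necessity)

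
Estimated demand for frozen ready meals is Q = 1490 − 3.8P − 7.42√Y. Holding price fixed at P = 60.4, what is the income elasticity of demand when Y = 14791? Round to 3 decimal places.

At P = 60.4, Y = 14791: Q = 358.073.
Holding P constant, ∂Q/∂Y = -7.42/(2√Y) = -0.0305053.
η_Y = (∂Q/∂Y)·(Y/Q) = -0.0305053 × (14791/358.073) = -1.260.

-1.260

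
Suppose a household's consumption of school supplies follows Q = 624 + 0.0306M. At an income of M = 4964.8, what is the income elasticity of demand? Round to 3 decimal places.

0.196

At M = 4964.8: Q = 775.923.
dQ/dM = 0.0306.
η = (dQ/dM)·(M/Q) = 0.0306 × (4964.8/775.923) = 0.196.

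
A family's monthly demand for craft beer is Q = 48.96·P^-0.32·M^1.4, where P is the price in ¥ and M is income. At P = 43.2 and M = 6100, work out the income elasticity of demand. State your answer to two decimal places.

For a multiplicative demand Q = A·P^α·M^β, the income elasticity is β everywhere.
Here β = 1.4, so η = 1.40.

1.40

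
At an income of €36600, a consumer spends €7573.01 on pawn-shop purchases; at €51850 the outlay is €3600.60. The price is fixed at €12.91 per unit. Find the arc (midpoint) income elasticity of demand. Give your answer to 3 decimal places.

-2.062

With a constant price, Q₁ = 7573.01/12.91 = 586.600 and Q₂ = 3600.60/12.91 = 278.900 (equivalently, work directly with expenditure since P cancels).
Midpoint %ΔQ = (3600.60 − 7573.01)/5586.81 = -0.71103; midpoint %ΔI = (51850 − 36600)/44225 = 0.34483.
η = -0.71103 / 0.34483 = -2.062.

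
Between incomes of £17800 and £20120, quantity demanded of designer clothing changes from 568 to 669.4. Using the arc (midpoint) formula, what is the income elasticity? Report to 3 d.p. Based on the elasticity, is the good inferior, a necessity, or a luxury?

ΔQ = 669.4 − 568 = 101.4; midpoint Q̄ = (568 + 669.4)/2 = 618.7.
ΔI = 20120 − 17800 = 2320; midpoint Ī = (17800 + 20120)/2 = 18960.
η = (ΔQ/Q̄) ÷ (ΔI/Ī) = (101.4/618.7) ÷ (2320/18960) = 1.339.
η > 1 ⇒ luxury.

1.339 (luxury)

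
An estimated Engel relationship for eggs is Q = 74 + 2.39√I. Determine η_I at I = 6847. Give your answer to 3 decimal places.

0.364

At I = 6847: Q = 271.764.
dQ/dI = 2.39/(2√I) = 0.0144417 at this income.
η = (dQ/dI)·(I/Q) = 0.0144417 × (6847/271.764) = 0.364.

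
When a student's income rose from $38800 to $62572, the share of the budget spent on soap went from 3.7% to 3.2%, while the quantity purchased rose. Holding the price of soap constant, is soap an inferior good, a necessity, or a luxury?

Quantity rises but the budget share falls as income rises, so 0 < η < 1.

necessity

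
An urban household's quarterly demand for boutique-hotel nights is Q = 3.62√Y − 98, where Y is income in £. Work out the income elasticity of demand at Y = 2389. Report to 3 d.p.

At Y = 2389: Q = 78.936.
dQ/dY = 3.62/(2√Y) = 0.0370314 at this income.
η = (dQ/dY)·(Y/Q) = 0.0370314 × (2389/78.936) = 1.121.

1.121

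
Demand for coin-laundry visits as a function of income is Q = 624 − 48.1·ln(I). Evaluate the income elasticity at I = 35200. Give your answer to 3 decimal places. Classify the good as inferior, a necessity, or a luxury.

At I = 35200: Q = 120.451.
dQ/dI = -48.1/I = -0.00136648 at this income.
η = (dQ/dI)·(I/Q) = -0.00136648 × (35200/120.451) = -0.399.
Since η < 0, the good is an inferior good.

-0.399 (inferior good)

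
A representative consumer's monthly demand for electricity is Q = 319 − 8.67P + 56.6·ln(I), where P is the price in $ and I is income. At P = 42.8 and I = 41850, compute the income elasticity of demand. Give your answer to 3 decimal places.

0.103

At P = 42.8, I = 41850: Q = 550.253.
Holding P constant, ∂Q/∂I = 56.6/I = 0.00135245.
η_I = (∂Q/∂I)·(I/Q) = 0.00135245 × (41850/550.253) = 0.103.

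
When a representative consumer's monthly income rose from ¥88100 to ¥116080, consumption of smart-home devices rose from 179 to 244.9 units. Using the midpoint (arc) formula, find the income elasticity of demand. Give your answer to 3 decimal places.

1.134

ΔQ = 244.9 − 179 = 65.9; midpoint Q̄ = (179 + 244.9)/2 = 211.95.
ΔI = 116080 − 88100 = 27980; midpoint Ī = (88100 + 116080)/2 = 102090.
η = (ΔQ/Q̄) ÷ (ΔI/Ī) = (65.9/211.95) ÷ (27980/102090) = 1.134.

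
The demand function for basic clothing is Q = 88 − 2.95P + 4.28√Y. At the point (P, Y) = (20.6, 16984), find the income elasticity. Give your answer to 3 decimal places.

At P = 20.6, Y = 16984: Q = 585.011.
Holding P constant, ∂Q/∂Y = 4.28/(2√Y) = 0.0164208.
η_Y = (∂Q/∂Y)·(Y/Q) = 0.0164208 × (16984/585.011) = 0.477.

0.477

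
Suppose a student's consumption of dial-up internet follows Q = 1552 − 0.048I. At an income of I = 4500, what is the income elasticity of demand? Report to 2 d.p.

-0.16

At I = 4500: Q = 1336.000.
dQ/dI = −0.048.
η = (dQ/dI)·(I/Q) = -0.048 × (4500/1336.000) = -0.16.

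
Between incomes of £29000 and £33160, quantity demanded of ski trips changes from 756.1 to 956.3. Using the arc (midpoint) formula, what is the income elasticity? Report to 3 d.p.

ΔQ = 956.3 − 756.1 = 200.2; midpoint Q̄ = (756.1 + 956.3)/2 = 856.2.
ΔI = 33160 − 29000 = 4160; midpoint Ī = (29000 + 33160)/2 = 31080.
η = (ΔQ/Q̄) ÷ (ΔI/Ī) = (200.2/856.2) ÷ (4160/31080) = 1.747.

1.747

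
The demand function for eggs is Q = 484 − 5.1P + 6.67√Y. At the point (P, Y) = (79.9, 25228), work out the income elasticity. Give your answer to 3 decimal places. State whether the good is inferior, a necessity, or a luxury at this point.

At P = 79.9, Y = 25228: Q = 1135.928.
Holding P constant, ∂Q/∂Y = 6.67/(2√Y) = 0.0209969.
η_Y = (∂Q/∂Y)·(Y/Q) = 0.0209969 × (25228/1135.928) = 0.466.
Since 0 < η < 1, this is a necessity.

0.466 (necessity)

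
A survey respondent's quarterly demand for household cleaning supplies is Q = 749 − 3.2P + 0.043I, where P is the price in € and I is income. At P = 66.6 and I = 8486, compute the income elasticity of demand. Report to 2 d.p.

At P = 66.6, I = 8486: Q = 900.778.
Holding P constant, ∂Q/∂I = 0.043.
η_I = (∂Q/∂I)·(I/Q) = 0.043 × (8486/900.778) = 0.41.

0.41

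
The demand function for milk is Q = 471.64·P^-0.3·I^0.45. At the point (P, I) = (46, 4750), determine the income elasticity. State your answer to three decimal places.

0.450

For a multiplicative demand Q = A·P^α·I^β, the income elasticity is β everywhere.
Here β = 0.45, so η = 0.450.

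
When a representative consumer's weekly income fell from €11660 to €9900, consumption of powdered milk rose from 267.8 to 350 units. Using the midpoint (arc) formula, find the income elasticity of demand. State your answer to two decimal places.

-1.63

ΔQ = 350 − 267.8 = 82.2; midpoint Q̄ = (267.8 + 350)/2 = 308.9.
ΔI = 9900 − 11660 = -1760; midpoint Ī = (11660 + 9900)/2 = 10780.
η = (ΔQ/Q̄) ÷ (ΔI/Ī) = (82.2/308.9) ÷ (-1760/10780) = -1.63.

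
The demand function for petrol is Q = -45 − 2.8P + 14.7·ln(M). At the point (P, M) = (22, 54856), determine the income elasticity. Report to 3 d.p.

0.273

At P = 22, M = 54856: Q = 53.813.
Holding P constant, ∂Q/∂M = 14.7/M = 0.000267974.
η_M = (∂Q/∂M)·(M/Q) = 0.000267974 × (54856/53.813) = 0.273.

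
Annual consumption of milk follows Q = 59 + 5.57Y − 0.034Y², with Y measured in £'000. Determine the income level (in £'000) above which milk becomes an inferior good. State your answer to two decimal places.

81.91

dQ/dY = 5.57 − 0.068Y.
The good is inferior where dQ/dY < 0. Setting dQ/dY = 0 gives Y = 5.57 / 0.068 = 81.91.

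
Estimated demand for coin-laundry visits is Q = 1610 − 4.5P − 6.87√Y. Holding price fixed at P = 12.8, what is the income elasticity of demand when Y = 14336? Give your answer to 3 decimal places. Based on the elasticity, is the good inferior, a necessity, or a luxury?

-0.564 (inferior good)

At P = 12.8, Y = 14336: Q = 729.834.
Holding P constant, ∂Q/∂Y = -6.87/(2√Y) = -0.0286888.
η_Y = (∂Q/∂Y)·(Y/Q) = -0.0286888 × (14336/729.834) = -0.564.
Since η < 0, this is an inferior good.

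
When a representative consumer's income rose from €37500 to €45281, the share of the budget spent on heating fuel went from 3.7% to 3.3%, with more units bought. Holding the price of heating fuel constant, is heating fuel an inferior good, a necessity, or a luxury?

Quantity rises but the budget share falls as income rises, so 0 < η < 1.

necessity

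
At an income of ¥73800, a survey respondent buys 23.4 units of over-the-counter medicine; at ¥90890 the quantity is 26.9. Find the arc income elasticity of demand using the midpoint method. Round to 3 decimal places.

ΔQ = 26.9 − 23.4 = 3.5; midpoint Q̄ = (23.4 + 26.9)/2 = 25.15.
ΔI = 90890 − 73800 = 17090; midpoint Ī = (73800 + 90890)/2 = 82345.
η = (ΔQ/Q̄) ÷ (ΔI/Ī) = (3.5/25.15) ÷ (17090/82345) = 0.671.

0.671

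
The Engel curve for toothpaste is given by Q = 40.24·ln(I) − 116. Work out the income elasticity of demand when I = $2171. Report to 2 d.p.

At I = 2171: Q = 193.162.
dQ/dI = 40.24/I = 0.0185352 at this income.
η = (dQ/dI)·(I/Q) = 0.0185352 × (2171/193.162) = 0.21.

0.21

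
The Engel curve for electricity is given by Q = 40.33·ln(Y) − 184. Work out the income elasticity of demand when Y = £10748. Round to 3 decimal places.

At Y = 10748: Q = 190.362.
dQ/dY = 40.33/Y = 0.00375233 at this income.
η = (dQ/dY)·(Y/Q) = 0.00375233 × (10748/190.362) = 0.212.

0.212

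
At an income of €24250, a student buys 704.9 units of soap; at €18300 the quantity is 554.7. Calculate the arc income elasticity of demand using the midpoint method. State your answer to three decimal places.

0.853

ΔQ = 554.7 − 704.9 = -150.2; midpoint Q̄ = (704.9 + 554.7)/2 = 629.8.
ΔI = 18300 − 24250 = -5950; midpoint Ī = (24250 + 18300)/2 = 21275.
η = (ΔQ/Q̄) ÷ (ΔI/Ī) = (-150.2/629.8) ÷ (-5950/21275) = 0.853.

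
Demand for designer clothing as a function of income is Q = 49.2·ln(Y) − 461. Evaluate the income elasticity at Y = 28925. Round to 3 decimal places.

1.108

At Y = 28925: Q = 44.405.
dQ/dY = 49.2/Y = 0.00170095 at this income.
η = (dQ/dY)·(Y/Q) = 0.00170095 × (28925/44.405) = 1.108.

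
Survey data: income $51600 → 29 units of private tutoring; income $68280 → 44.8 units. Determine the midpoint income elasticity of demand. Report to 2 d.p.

ΔQ = 44.8 − 29 = 15.8; midpoint Q̄ = (29 + 44.8)/2 = 36.9.
ΔI = 68280 − 51600 = 16680; midpoint Ī = (51600 + 68280)/2 = 59940.
η = (ΔQ/Q̄) ÷ (ΔI/Ī) = (15.8/36.9) ÷ (16680/59940) = 1.54.

1.54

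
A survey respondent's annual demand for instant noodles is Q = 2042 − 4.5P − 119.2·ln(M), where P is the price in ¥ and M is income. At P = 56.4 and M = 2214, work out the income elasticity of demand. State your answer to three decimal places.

At P = 56.4, M = 2214: Q = 870.055.
Holding P constant, ∂Q/∂M = -119.2/M = -0.0538392.
η_M = (∂Q/∂M)·(M/Q) = -0.0538392 × (2214/870.055) = -0.137.

-0.137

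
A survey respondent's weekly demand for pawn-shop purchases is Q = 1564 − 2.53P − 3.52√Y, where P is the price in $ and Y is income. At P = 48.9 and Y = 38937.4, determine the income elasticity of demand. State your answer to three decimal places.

-0.466

At P = 48.9, Y = 38937.4: Q = 745.697.
Holding P constant, ∂Q/∂Y = -3.52/(2√Y) = -0.00891927.
η_Y = (∂Q/∂Y)·(Y/Q) = -0.00891927 × (38937.4/745.697) = -0.466.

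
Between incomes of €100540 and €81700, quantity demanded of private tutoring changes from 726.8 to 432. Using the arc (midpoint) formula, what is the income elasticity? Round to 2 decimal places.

2.46

ΔQ = 432 − 726.8 = -294.8; midpoint Q̄ = (726.8 + 432)/2 = 579.4.
ΔI = 81700 − 100540 = -18840; midpoint Ī = (100540 + 81700)/2 = 91120.
η = (ΔQ/Q̄) ÷ (ΔI/Ī) = (-294.8/579.4) ÷ (-18840/91120) = 2.46.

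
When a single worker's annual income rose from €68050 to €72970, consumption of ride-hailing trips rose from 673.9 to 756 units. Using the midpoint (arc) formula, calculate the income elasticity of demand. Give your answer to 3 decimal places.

1.646

ΔQ = 756 − 673.9 = 82.1; midpoint Q̄ = (673.9 + 756)/2 = 714.95.
ΔI = 72970 − 68050 = 4920; midpoint Ī = (68050 + 72970)/2 = 70510.
η = (ΔQ/Q̄) ÷ (ΔI/Ī) = (82.1/714.95) ÷ (4920/70510) = 1.646.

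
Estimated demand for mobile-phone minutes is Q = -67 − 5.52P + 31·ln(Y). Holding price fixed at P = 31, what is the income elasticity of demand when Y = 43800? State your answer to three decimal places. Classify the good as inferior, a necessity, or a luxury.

0.333 (necessity)

At P = 31, Y = 43800: Q = 93.189.
Holding P constant, ∂Q/∂Y = 31/Y = 0.000707763.
η_Y = (∂Q/∂Y)·(Y/Q) = 0.000707763 × (43800/93.189) = 0.333.
Since 0 < η < 1, this is a necessity.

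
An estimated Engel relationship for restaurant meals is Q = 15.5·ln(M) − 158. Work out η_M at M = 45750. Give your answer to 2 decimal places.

At M = 45750: Q = 8.330.
dQ/dM = 15.5/M = 0.000338798 at this income.
η = (dQ/dM)·(M/Q) = 0.000338798 × (45750/8.330) = 1.86.

1.86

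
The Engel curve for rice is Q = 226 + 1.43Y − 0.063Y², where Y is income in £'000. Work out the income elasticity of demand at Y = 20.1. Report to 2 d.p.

-0.10

At Y = 20.1: Q = 229.2904.
dQ/dY = 1.43 − 0.126Y = -1.10260.
η = (dQ/dY)·(Y/Q) = -1.10260 × (20.1/229.2904) = -0.10.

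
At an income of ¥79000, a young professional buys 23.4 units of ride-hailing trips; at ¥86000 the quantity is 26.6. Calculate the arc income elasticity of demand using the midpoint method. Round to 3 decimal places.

ΔQ = 26.6 − 23.4 = 3.2; midpoint Q̄ = (23.4 + 26.6)/2 = 25.
ΔI = 86000 − 79000 = 7000; midpoint Ī = (79000 + 86000)/2 = 82500.
η = (ΔQ/Q̄) ÷ (ΔI/Ī) = (3.2/25) ÷ (7000/82500) = 1.509.

1.509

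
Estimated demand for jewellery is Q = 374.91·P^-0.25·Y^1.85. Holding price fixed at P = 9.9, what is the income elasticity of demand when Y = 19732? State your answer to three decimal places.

For a multiplicative demand Q = A·P^α·Y^β, the income elasticity is β everywhere.
Here β = 1.85, so η = 1.850.

1.850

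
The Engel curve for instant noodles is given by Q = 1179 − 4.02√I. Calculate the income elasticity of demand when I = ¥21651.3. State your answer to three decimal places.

At I = 21651.3: Q = 587.482.
dQ/dI = -4.02/(2√I) = -0.0136601 at this income.
η = (dQ/dI)·(I/Q) = -0.0136601 × (21651.3/587.482) = -0.503.

-0.503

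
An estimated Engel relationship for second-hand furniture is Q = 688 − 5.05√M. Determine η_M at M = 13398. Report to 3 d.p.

At M = 13398: Q = 103.464.
dQ/dM = -5.05/(2√M) = -0.0218143 at this income.
η = (dQ/dM)·(M/Q) = -0.0218143 × (13398/103.464) = -2.825.

-2.825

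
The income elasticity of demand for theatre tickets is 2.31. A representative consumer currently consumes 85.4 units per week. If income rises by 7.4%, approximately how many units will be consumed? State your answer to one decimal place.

100.0

%ΔQ ≈ η × %ΔI = 2.31 × 7.4% = 17.094%.
New Q ≈ 85.4 × (1 + 0.17094) = 100.0.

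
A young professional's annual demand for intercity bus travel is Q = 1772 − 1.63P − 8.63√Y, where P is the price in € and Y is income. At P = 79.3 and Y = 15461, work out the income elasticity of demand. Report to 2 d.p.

At P = 79.3, Y = 15461: Q = 569.667.
Holding P constant, ∂Q/∂Y = -8.63/(2√Y) = -0.0347026.
η_Y = (∂Q/∂Y)·(Y/Q) = -0.0347026 × (15461/569.667) = -0.94.

-0.94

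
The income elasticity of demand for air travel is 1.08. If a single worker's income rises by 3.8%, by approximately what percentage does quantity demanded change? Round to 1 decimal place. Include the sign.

4.1%

%ΔQ ≈ η × %ΔI = 1.08 × 3.8% = 4.1%.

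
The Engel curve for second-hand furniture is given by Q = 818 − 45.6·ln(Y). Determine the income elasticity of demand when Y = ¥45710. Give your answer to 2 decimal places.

At Y = 45710: Q = 328.709.
dQ/dY = -45.6/Y = -0.000997594 at this income.
η = (dQ/dY)·(Y/Q) = -0.000997594 × (45710/328.709) = -0.14.

-0.14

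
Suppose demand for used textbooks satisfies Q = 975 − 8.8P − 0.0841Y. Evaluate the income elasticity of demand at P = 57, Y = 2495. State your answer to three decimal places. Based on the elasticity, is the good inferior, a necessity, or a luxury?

At P = 57, Y = 2495: Q = 263.571.
Holding P constant, ∂Q/∂Y = −0.0841.
η_Y = (∂Q/∂Y)·(Y/Q) = -0.0841 × (2495/263.571) = -0.796.
Since η < 0, this is an inferior good.

-0.796 (inferior good)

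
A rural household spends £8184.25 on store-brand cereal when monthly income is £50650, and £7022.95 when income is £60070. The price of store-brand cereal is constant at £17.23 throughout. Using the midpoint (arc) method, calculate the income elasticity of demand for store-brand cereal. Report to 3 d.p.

-0.898

With a constant price, Q₁ = 8184.25/17.23 = 475.000 and Q₂ = 7022.95/17.23 = 407.600 (equivalently, work directly with expenditure since P cancels).
Midpoint %ΔQ = (7022.95 − 8184.25)/7603.60 = -0.15273; midpoint %ΔI = (60070 − 50650)/55360 = 0.17016.
η = -0.15273 / 0.17016 = -0.898.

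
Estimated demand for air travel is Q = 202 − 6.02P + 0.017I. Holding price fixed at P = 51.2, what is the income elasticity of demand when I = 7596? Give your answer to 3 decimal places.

5.637

At P = 51.2, I = 7596: Q = 22.908.
Holding P constant, ∂Q/∂I = 0.017.
η_I = (∂Q/∂I)·(I/Q) = 0.017 × (7596/22.908) = 5.637.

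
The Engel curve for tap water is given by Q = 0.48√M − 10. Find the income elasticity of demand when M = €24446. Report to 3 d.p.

0.577

At M = 24446: Q = 65.049.
dQ/dM = 0.48/(2√M) = 0.001535 at this income.
η = (dQ/dM)·(M/Q) = 0.001535 × (24446/65.049) = 0.577.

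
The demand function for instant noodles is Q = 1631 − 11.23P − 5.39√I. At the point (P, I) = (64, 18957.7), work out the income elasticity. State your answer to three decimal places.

At P = 64, I = 18957.7: Q = 170.147.
Holding P constant, ∂Q/∂I = -5.39/(2√I) = -0.0195734.
η_I = (∂Q/∂I)·(I/Q) = -0.0195734 × (18957.7/170.147) = -2.181.

-2.181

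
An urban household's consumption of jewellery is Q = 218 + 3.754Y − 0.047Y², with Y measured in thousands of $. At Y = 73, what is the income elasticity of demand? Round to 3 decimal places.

-0.939

At Y = 73: Q = 241.5790.
dQ/dY = 3.754 − 0.094Y = -3.10800.
η = (dQ/dY)·(Y/Q) = -3.10800 × (73/241.5790) = -0.939.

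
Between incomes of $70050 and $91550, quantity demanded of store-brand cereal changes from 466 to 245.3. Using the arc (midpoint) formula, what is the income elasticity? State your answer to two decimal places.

ΔQ = 245.3 − 466 = -220.7; midpoint Q̄ = (466 + 245.3)/2 = 355.65.
ΔI = 91550 − 70050 = 21500; midpoint Ī = (70050 + 91550)/2 = 80800.
η = (ΔQ/Q̄) ÷ (ΔI/Ī) = (-220.7/355.65) ÷ (21500/80800) = -2.33.

-2.33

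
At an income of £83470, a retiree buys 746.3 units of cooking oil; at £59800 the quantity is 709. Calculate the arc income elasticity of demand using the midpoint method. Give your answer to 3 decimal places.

ΔQ = 709 − 746.3 = -37.3; midpoint Q̄ = (746.3 + 709)/2 = 727.65.
ΔI = 59800 − 83470 = -23670; midpoint Ī = (83470 + 59800)/2 = 71635.
η = (ΔQ/Q̄) ÷ (ΔI/Ī) = (-37.3/727.65) ÷ (-23670/71635) = 0.155.

0.155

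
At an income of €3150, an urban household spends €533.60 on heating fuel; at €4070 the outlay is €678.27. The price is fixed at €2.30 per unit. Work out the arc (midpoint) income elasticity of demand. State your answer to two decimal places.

0.94

With a constant price, Q₁ = 533.60/2.30 = 232.000 and Q₂ = 678.27/2.30 = 294.900 (equivalently, work directly with expenditure since P cancels).
Midpoint %ΔQ = (678.27 − 533.60)/605.93 = 0.23875; midpoint %ΔI = (4070 − 3150)/3610 = 0.25485.
η = 0.23875 / 0.25485 = 0.94.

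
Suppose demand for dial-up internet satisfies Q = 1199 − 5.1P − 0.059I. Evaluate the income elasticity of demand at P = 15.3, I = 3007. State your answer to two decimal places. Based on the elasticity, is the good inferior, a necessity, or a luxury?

-0.19 (inferior good)

At P = 15.3, I = 3007: Q = 943.557.
Holding P constant, ∂Q/∂I = −0.059.
η_I = (∂Q/∂I)·(I/Q) = -0.059 × (3007/943.557) = -0.19.
Since η < 0, this is an inferior good.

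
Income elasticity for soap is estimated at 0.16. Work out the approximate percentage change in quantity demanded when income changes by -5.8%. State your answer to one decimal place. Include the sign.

-0.9%

%ΔQ ≈ η × %ΔI = 0.16 × (-5.8%) = -0.9%.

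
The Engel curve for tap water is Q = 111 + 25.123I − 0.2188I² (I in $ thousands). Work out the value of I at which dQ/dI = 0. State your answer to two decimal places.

57.41

dQ/dI = 25.123 − 0.4376I.
The good is inferior where dQ/dI < 0. Setting dQ/dI = 0 gives I = 25.123 / 0.4376 = 57.41.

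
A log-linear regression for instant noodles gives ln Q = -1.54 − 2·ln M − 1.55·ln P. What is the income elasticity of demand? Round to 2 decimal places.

In a log-linear demand, the coefficient on ln M is the income elasticity.
So η = -2.00.

-2.00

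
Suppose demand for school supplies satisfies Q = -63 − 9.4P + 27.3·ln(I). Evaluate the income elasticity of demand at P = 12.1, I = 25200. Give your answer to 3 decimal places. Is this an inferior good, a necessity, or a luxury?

0.273 (necessity)

At P = 12.1, I = 25200: Q = 99.935.
Holding P constant, ∂Q/∂I = 27.3/I = 0.00108333.
η_I = (∂Q/∂I)·(I/Q) = 0.00108333 × (25200/99.935) = 0.273.
Since 0 < η < 1, this is a necessity.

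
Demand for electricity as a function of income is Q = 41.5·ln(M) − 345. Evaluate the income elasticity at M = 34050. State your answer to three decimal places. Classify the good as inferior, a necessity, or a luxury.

At M = 34050: Q = 88.077.
dQ/dM = 41.5/M = 0.0012188 at this income.
η = (dQ/dM)·(M/Q) = 0.0012188 × (34050/88.077) = 0.471.
Since 0 < η < 1, the good is a necessity.

0.471 (necessity)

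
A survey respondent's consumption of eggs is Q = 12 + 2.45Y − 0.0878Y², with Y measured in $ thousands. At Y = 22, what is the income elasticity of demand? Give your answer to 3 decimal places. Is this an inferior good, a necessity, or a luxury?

At Y = 22: Q = 23.4048.
dQ/dY = 2.45 − 0.1756Y = -1.41320.
η = (dQ/dY)·(Y/Q) = -1.41320 × (22/23.4048) = -1.328.
η < 0 ⇒ inferior good.

-1.328 (inferior good)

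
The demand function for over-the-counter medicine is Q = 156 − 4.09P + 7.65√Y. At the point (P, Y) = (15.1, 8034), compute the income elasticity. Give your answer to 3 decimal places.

0.440

At P = 15.1, Y = 8034: Q = 779.930.
Holding P constant, ∂Q/∂Y = 7.65/(2√Y) = 0.0426742.
η_Y = (∂Q/∂Y)·(Y/Q) = 0.0426742 × (8034/779.930) = 0.440.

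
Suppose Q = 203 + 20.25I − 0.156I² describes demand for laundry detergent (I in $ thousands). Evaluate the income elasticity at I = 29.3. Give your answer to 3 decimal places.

At I = 29.3: Q = 662.4006.
dQ/dI = 20.25 − 0.312I = 11.10840.
η = (dQ/dI)·(I/Q) = 11.10840 × (29.3/662.4006) = 0.491.

0.491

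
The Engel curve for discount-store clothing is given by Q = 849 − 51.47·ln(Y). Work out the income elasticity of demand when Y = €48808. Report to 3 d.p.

-0.175

At Y = 48808: Q = 293.348.
dQ/dY = -51.47/Y = -0.00105454 at this income.
η = (dQ/dY)·(Y/Q) = -0.00105454 × (48808/293.348) = -0.175.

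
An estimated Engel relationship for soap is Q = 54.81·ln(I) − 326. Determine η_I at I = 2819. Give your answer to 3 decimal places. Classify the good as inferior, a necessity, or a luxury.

At I = 2819: Q = 109.418.
dQ/dI = 54.81/I = 0.0194431 at this income.
η = (dQ/dI)·(I/Q) = 0.0194431 × (2819/109.418) = 0.501.
Since 0 < η < 1, the good is a necessity.

0.501 (necessity)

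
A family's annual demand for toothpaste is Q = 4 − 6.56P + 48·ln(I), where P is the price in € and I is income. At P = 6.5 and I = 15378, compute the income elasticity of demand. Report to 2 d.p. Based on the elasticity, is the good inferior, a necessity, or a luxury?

0.11 (necessity)

At P = 6.5, I = 15378: Q = 424.113.
Holding P constant, ∂Q/∂I = 48/I = 0.00312134.
η_I = (∂Q/∂I)·(I/Q) = 0.00312134 × (15378/424.113) = 0.11.
Since 0 < η < 1, this is a necessity.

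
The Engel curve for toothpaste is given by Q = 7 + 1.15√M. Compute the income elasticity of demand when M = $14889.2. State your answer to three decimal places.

0.476

At M = 14889.2: Q = 147.325.
dQ/dM = 1.15/(2√M) = 0.00471229 at this income.
η = (dQ/dM)·(M/Q) = 0.00471229 × (14889.2/147.325) = 0.476.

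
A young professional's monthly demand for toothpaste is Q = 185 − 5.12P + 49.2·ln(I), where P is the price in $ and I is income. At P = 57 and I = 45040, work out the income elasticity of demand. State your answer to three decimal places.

At P = 57, I = 45040: Q = 420.353.
Holding P constant, ∂Q/∂I = 49.2/I = 0.00109236.
η_I = (∂Q/∂I)·(I/Q) = 0.00109236 × (45040/420.353) = 0.117.

0.117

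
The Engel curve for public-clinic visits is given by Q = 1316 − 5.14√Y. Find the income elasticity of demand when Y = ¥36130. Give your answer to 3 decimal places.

-1.441

At Y = 36130: Q = 338.994.
dQ/dY = -5.14/(2√Y) = -0.0135207 at this income.
η = (dQ/dY)·(Y/Q) = -0.0135207 × (36130/338.994) = -1.441.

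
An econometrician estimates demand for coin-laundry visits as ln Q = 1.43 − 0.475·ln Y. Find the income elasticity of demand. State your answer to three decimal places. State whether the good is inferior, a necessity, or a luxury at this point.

In a log-linear demand, the coefficient on ln Y is the income elasticity.
So η = -0.475.
η < 0 ⇒ inferior good.

-0.475 (inferior good)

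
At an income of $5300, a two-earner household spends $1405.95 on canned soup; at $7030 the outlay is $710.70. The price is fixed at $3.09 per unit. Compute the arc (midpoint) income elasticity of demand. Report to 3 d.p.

-2.341

With a constant price, Q₁ = 1405.95/3.09 = 455.000 and Q₂ = 710.70/3.09 = 230.000 (equivalently, work directly with expenditure since P cancels).
Midpoint %ΔQ = (710.70 − 1405.95)/1058.33 = -0.65693; midpoint %ΔI = (7030 − 5300)/6165 = 0.28062.
η = -0.65693 / 0.28062 = -2.341.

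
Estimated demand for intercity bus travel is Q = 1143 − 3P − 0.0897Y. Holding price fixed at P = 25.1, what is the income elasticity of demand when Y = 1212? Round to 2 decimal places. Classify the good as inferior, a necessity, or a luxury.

-0.11 (inferior good)

At P = 25.1, Y = 1212: Q = 958.984.
Holding P constant, ∂Q/∂Y = −0.0897.
η_Y = (∂Q/∂Y)·(Y/Q) = -0.0897 × (1212/958.984) = -0.11.
Since η < 0, this is an inferior good.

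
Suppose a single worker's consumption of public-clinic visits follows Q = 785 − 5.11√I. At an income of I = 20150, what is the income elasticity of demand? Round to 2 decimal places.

-6.08

At I = 20150: Q = 59.632.
dQ/dI = -5.11/(2√I) = -0.0179992 at this income.
η = (dQ/dI)·(I/Q) = -0.0179992 × (20150/59.632) = -6.08.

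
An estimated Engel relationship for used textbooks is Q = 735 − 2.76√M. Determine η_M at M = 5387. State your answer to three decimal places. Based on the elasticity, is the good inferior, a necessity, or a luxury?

At M = 5387: Q = 532.427.
dQ/dM = -2.76/(2√M) = -0.0188021 at this income.
η = (dQ/dM)·(M/Q) = -0.0188021 × (5387/532.427) = -0.190.
Since η < 0, the good is an inferior good.

-0.190 (inferior good)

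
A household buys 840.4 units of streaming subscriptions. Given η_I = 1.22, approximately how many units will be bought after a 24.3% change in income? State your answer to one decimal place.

%ΔQ ≈ η × %ΔI = 1.22 × 24.3% = 29.646%.
New Q ≈ 840.4 × (1 + 0.29646) = 1089.5.

1089.5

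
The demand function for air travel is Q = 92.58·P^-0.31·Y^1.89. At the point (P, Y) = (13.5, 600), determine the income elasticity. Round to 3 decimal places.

For a multiplicative demand Q = A·P^α·Y^β, the income elasticity is β everywhere.
Here β = 1.89, so η = 1.890.

1.890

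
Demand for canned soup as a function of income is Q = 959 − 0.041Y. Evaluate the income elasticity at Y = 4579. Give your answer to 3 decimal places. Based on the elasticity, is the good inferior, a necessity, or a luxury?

At Y = 4579: Q = 771.261.
dQ/dY = −0.041.
η = (dQ/dY)·(Y/Q) = -0.041 × (4579/771.261) = -0.243.
Since η < 0, the good is an inferior good.

-0.243 (inferior good)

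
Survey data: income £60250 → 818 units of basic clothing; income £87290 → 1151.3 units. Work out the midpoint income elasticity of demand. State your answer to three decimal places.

0.923

ΔQ = 1151.3 − 818 = 333.3; midpoint Q̄ = (818 + 1151.3)/2 = 984.65.
ΔI = 87290 − 60250 = 27040; midpoint Ī = (60250 + 87290)/2 = 73770.
η = (ΔQ/Q̄) ÷ (ΔI/Ī) = (333.3/984.65) ÷ (27040/73770) = 0.923.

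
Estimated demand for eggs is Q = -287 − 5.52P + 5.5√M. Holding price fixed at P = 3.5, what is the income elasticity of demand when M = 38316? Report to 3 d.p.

At P = 3.5, M = 38316: Q = 770.276.
Holding P constant, ∂Q/∂M = 5.5/(2√M) = 0.0140489.
η_M = (∂Q/∂M)·(M/Q) = 0.0140489 × (38316/770.276) = 0.699.

0.699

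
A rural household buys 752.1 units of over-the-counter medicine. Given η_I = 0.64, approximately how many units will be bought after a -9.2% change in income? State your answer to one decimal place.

%ΔQ ≈ η × %ΔI = 0.64 × (-9.2%) = -5.888%.
New Q ≈ 752.1 × (1 − 0.05888) = 707.8.

707.8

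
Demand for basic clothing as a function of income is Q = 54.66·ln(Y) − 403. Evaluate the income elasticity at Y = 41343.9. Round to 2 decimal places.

0.31

At Y = 41343.9: Q = 178.018.
dQ/dY = 54.66/Y = 0.00132208 at this income.
η = (dQ/dY)·(Y/Q) = 0.00132208 × (41343.9/178.018) = 0.31.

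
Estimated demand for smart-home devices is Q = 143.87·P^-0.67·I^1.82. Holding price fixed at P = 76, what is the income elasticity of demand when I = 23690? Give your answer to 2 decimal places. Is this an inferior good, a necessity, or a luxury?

1.82 (luxury)

For a multiplicative demand Q = A·P^α·I^β, the income elasticity is β everywhere.
Here β = 1.82, so η = 1.82.
Since η > 1, this is a luxury.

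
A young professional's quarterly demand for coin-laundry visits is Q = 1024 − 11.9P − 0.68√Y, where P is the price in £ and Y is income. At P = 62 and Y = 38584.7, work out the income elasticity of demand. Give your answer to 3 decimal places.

-0.438

At P = 62, Y = 38584.7: Q = 152.628.
Holding P constant, ∂Q/∂Y = -0.68/(2√Y) = -0.0017309.
η_Y = (∂Q/∂Y)·(Y/Q) = -0.0017309 × (38584.7/152.628) = -0.438.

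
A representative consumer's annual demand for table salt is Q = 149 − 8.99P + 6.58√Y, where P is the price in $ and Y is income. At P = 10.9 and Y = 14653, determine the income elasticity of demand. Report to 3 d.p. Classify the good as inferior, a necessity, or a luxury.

0.470 (necessity)

At P = 10.9, Y = 14653: Q = 847.515.
Holding P constant, ∂Q/∂Y = 6.58/(2√Y) = 0.0271789.
η_Y = (∂Q/∂Y)·(Y/Q) = 0.0271789 × (14653/847.515) = 0.470.
Since 0 < η < 1, this is a necessity.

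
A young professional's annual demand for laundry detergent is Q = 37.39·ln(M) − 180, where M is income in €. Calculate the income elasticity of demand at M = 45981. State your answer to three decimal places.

At M = 45981: Q = 221.418.
dQ/dM = 37.39/M = 0.000813162 at this income.
η = (dQ/dM)·(M/Q) = 0.000813162 × (45981/221.418) = 0.169.

0.169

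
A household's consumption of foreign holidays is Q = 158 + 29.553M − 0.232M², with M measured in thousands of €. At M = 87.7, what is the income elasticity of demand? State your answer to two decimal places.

At M = 87.7: Q = 965.4188.
dQ/dM = 29.553 − 0.464M = -11.13980.
η = (dQ/dM)·(M/Q) = -11.13980 × (87.7/965.4188) = -1.01.

-1.01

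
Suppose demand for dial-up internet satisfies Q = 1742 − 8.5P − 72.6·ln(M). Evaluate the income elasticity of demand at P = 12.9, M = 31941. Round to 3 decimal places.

At P = 12.9, M = 31941: Q = 879.369.
Holding P constant, ∂Q/∂M = -72.6/M = -0.00227294.
η_M = (∂Q/∂M)·(M/Q) = -0.00227294 × (31941/879.369) = -0.083.

-0.083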